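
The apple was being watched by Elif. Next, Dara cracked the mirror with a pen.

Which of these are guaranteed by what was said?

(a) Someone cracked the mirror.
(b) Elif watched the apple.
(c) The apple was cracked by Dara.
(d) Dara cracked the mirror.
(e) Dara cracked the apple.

(a), (b), (d)

(a) Entailed — dropping 'with a pen' and generalizing the agent leaves a sub-description the original still satisfies.
(b) Entailed — 'watch' is an activity; 'was watching' entails that some watching happened, so 'watched' holds.
(c) Not entailed — Dara cracked the mirror, not the apple; the apple belongs to the watching event.
(d) Entailed — every conjunct here is already in the original cracking event.
(e) Not entailed — Dara cracked the mirror, not the apple; the apple belongs to the watching event.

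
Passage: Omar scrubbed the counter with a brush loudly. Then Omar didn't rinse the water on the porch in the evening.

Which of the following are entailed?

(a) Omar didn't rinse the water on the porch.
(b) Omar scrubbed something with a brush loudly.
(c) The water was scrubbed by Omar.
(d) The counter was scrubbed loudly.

(b), (d)

(a) Not entailed — dropping 'in the evening' under negation is not valid — the original leaves open that Omar rinsed the water some other way.
(b) Entailed — the original entails any weakening of itself; this just generalizes the patient.
(c) Not entailed — Omar scrubbed the counter, not the water; the water belongs to the rinsing event.
(d) Entailed — this follows by dropping conjuncts from the scrubbing event's description.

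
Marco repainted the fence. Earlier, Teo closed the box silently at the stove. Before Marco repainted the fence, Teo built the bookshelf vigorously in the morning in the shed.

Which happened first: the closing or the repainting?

the closing

The connectives place the closing before the repainting.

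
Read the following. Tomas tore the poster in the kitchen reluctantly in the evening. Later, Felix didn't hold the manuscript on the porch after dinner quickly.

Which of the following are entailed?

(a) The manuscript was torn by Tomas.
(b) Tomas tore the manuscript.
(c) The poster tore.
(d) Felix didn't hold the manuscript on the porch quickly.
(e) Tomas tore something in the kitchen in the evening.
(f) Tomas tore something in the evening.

(a) Not entailed — Tomas tore the poster, not the manuscript; the manuscript belongs to the holding event.
(b) Not entailed — Tomas tore the poster, not the manuscript; the manuscript belongs to the holding event.
(c) Entailed — 'Tomas tore the poster' is causative; it entails the inchoative 'the poster tore'.
(d) Not entailed — dropping 'after dinner' under negation is not valid — the original leaves open that Felix held the manuscript some other way.
(e) Entailed — every conjunct here is already in the original tearing event.
(f) Entailed — this follows by dropping conjuncts from the tearing event's description.

(c), (e), (f)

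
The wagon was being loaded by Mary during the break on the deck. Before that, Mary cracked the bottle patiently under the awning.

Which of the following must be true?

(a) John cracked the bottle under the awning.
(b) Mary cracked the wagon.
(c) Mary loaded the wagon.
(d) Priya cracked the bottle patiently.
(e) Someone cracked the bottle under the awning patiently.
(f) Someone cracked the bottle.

(e), (f)

(a) Not entailed — the passage has Mary cracking the bottle, not John.
(b) Not entailed — Mary cracked the bottle, not the wagon; the wagon belongs to the loading event.
(c) Not entailed — 'was loading' is progressive on an accomplishment; it does not entail the completed 'loaded'.
(d) Not entailed — the passage has Mary cracking the bottle, not Priya.
(e) Entailed — every conjunct here is already in the original cracking event.
(f) Entailed — dropping 'under the awning', 'patiently' and generalizing the agent leaves a sub-description the original still satisfies.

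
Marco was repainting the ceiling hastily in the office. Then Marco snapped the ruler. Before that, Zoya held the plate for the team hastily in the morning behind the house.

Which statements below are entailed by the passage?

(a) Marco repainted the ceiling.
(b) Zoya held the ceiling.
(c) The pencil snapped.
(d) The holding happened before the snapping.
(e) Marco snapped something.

(d), (e)

(a) Not entailed — 'was repainting' is progressive on an accomplishment; it does not entail the completed 'repainted'.
(b) Not entailed — Zoya held the plate, not the ceiling; the ceiling belongs to the repainting event.
(c) Not entailed — the ruler is what snapped, not the pencil.
(d) Entailed — the narrative places the holding before the snapping.
(e) Entailed — every conjunct here is already in the original snapping event.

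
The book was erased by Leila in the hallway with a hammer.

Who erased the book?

'Leila' marks the agent of the erasing event.

Leila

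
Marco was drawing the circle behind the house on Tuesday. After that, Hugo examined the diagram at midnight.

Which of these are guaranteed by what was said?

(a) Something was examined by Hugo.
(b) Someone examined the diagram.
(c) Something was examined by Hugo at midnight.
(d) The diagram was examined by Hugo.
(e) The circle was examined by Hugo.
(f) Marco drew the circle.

(a) Entailed — this follows by dropping conjuncts from the examining event's description.
(b) Entailed — this follows by dropping conjuncts from the examining event's description.
(c) Entailed — this follows by dropping conjuncts from the examining event's description.
(d) Entailed — every conjunct here is already in the original examining event.
(e) Not entailed — Hugo examined the diagram, not the circle; the circle belongs to the drawing event.
(f) Not entailed — 'was drawing' is progressive on an accomplishment; it does not entail the completed 'drew'.

(a), (b), (c), (d)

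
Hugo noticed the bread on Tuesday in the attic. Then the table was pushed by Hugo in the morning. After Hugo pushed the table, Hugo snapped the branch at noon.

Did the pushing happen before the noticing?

The narrative orders the noticing before the pushing.

no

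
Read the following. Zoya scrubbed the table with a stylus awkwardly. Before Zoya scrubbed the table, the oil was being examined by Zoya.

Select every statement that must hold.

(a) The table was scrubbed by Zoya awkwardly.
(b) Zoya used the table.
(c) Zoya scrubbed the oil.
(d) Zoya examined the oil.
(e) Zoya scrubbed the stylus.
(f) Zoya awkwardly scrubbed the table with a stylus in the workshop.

(a) Entailed — the original entails any weakening of itself; this just drops 'with a stylus'.
(b) Not entailed — the table is the patient, not an instrument — Zoya used a stylus.
(c) Not entailed — Zoya scrubbed the table, not the oil; the oil belongs to the examining event.
(d) Entailed — 'examine' is an activity; 'was examining' entails that some examining happened, so 'examined' holds.
(e) Not entailed — the stylus is the instrument, not what was scrubbed.
(f) Not entailed — 'in the workshop' adds information not in the original event.

(a), (d)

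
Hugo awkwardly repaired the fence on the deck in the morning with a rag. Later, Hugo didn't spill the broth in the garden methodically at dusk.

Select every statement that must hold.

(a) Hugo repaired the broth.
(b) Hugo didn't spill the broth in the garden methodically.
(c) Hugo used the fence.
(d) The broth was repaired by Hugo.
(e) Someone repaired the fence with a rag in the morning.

(e)

(a) Not entailed — Hugo repaired the fence, not the broth; the broth belongs to the spilling event.
(b) Not entailed — dropping 'at dusk' under negation is not valid — the original leaves open that Hugo spilled the broth some other way.
(c) Not entailed — the fence is the patient, not an instrument — Hugo used a rag.
(d) Not entailed — Hugo repaired the fence, not the broth; the broth belongs to the spilling event.
(e) Entailed — every conjunct here is already in the original repairing event.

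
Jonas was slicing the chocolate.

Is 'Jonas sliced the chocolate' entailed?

no

'was slicing' is progressive; for an accomplishment like 'slice the chocolate', it doesn't entail completion.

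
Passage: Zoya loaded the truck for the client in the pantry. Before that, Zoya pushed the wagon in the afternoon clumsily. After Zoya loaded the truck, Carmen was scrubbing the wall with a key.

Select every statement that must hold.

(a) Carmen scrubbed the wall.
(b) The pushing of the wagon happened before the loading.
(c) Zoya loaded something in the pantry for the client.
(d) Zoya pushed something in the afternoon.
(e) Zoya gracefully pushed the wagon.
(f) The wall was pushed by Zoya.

(a), (b), (c), (d)

(a) Entailed — 'scrub' is an activity; 'was scrubbing' entails that some scrubbing happened, so 'scrubbed' holds.
(b) Entailed — the narrative places the pushing before the loading.
(c) Entailed — generalizing the patient leaves a sub-description the original still satisfies.
(d) Entailed — this follows by dropping conjuncts from the pushing event's description.
(e) Not entailed — 'gracefully' adds a manner not in (and inconsistent with) the original.
(f) Not entailed — Zoya pushed the wagon, not the wall; the wall belongs to the scrubbing event.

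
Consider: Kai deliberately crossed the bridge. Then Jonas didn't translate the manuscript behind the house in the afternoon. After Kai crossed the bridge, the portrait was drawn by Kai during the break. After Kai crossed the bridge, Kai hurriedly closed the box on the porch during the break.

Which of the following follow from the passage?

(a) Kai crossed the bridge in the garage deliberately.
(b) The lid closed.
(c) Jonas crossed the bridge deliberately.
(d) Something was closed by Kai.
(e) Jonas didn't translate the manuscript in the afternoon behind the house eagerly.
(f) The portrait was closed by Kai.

(d), (e)

(a) Not entailed — 'in the garage' adds information not in the original event.
(b) Not entailed — the box is what closed, not the lid.
(c) Not entailed — the passage has Kai crossing the bridge, not Jonas.
(d) Entailed — every conjunct here is already in the original closing event.
(e) Entailed — under negation, adding a further restriction is entailed: if no such translating event occurred, none occurred eagerly either.
(f) Not entailed — Kai closed the box, not the portrait; the portrait belongs to the drawing event.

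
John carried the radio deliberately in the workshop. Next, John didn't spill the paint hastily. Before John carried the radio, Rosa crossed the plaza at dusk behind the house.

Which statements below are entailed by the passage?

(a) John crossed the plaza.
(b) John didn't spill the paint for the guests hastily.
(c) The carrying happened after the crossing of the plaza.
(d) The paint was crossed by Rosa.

(b), (c)

(a) Not entailed — the passage has Rosa crossing the plaza, not John.
(b) Entailed — under negation, adding a further restriction is entailed: if no such spilling event occurred, none occurred for the guests either.
(c) Entailed — the narrative places the crossing before the carrying.
(d) Not entailed — Rosa crossed the plaza, not the paint; the paint belongs to the spilling event.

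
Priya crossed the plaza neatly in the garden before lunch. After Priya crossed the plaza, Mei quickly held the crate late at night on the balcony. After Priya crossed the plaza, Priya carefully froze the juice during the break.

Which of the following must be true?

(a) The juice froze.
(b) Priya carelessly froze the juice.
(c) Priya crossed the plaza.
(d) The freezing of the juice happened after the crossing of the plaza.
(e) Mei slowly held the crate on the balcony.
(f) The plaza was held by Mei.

(a) Entailed — 'Priya froze the juice' is causative; it entails the inchoative 'the juice froze'.
(b) Not entailed — 'carelessly' adds a manner not in (and inconsistent with) the original.
(c) Entailed — dropping 'in the garden', 'before lunch', 'neatly' leaves a sub-description the original still satisfies.
(d) Entailed — the narrative places the crossing before the freezing.
(e) Not entailed — 'slowly' adds a manner not in (and inconsistent with) the original.
(f) Not entailed — Mei held the crate, not the plaza; the plaza belongs to the crossing event.

(a), (c), (d)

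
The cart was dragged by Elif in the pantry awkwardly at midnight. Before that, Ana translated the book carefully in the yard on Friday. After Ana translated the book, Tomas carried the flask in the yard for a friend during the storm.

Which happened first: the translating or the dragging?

The connectives place the translating before the dragging.

the translating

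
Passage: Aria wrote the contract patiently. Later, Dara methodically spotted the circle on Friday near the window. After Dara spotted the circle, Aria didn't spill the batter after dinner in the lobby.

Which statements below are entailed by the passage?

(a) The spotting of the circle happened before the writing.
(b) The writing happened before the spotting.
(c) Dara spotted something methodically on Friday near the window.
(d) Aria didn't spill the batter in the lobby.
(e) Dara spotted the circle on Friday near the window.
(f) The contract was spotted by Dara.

(a) Not entailed — the narrative places the writing before the spotting, not after.
(b) Entailed — the narrative places the writing before the spotting.
(c) Entailed — generalizing the patient leaves a sub-description the original still satisfies.
(d) Not entailed — dropping 'after dinner' under negation is not valid — the original leaves open that Aria spilled the batter some other way.
(e) Entailed — the original entails any weakening of itself; this just drops 'methodically'.
(f) Not entailed — Dara spotted the circle, not the contract; the contract belongs to the writing event.

(b), (c), (e)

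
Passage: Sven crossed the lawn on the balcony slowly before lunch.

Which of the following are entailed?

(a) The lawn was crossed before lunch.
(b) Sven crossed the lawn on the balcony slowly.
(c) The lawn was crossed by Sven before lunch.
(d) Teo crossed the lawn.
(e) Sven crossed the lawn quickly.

(a) Entailed — the original entails any weakening of itself; this just drops 'on the balcony', 'slowly' and generalizes the agent.
(b) Entailed — the original entails any weakening of itself; this just drops 'before lunch'.
(c) Entailed — every conjunct here is already in the original crossing event.
(d) Not entailed — the passage has Sven crossing the lawn, not Teo.
(e) Not entailed — 'quickly' adds a manner not in (and inconsistent with) the original.

(a), (b), (c)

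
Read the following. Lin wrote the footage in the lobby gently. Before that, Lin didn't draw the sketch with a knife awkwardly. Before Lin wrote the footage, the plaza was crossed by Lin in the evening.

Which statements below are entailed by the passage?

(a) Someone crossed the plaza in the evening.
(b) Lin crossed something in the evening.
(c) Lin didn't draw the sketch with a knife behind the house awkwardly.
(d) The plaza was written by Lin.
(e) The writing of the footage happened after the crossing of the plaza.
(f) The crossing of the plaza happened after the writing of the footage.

(a) Entailed — this follows by dropping conjuncts from the crossing event's description.
(b) Entailed — this follows by dropping conjuncts from the crossing event's description.
(c) Entailed — under negation, adding a further restriction is entailed: if no such drawing event occurred, none occurred behind the house either.
(d) Not entailed — Lin wrote the footage, not the plaza; the plaza belongs to the crossing event.
(e) Entailed — the narrative places the crossing before the writing.
(f) Not entailed — the narrative places the crossing before the writing, not after.

(a), (b), (c), (e)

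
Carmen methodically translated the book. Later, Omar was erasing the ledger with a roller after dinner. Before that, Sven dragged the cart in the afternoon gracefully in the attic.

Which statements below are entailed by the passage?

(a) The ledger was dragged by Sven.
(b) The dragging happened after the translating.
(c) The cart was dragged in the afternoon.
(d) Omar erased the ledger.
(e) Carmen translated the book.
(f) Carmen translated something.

(c), (e), (f)

(a) Not entailed — Sven dragged the cart, not the ledger; the ledger belongs to the erasing event.
(b) Not entailed — the narrative doesn't order the translating relative to the dragging.
(c) Entailed — every conjunct here is already in the original dragging event.
(d) Not entailed — 'was erasing' is progressive on an accomplishment; it does not entail the completed 'erased'.
(e) Entailed — dropping 'methodically' leaves a sub-description the original still satisfies.
(f) Entailed — the original entails any weakening of itself; this just drops 'methodically' and generalizes the patient.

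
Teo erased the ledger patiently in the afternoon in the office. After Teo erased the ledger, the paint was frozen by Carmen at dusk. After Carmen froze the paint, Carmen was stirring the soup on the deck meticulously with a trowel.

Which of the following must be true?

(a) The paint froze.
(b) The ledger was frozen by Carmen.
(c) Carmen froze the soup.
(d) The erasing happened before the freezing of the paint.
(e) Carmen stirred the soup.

(a) Entailed — 'Carmen froze the paint' is causative; it entails the inchoative 'the paint froze'.
(b) Not entailed — Carmen froze the paint, not the ledger; the ledger belongs to the erasing event.
(c) Not entailed — Carmen froze the paint, not the soup; the soup belongs to the stirring event.
(d) Entailed — the narrative places the erasing before the freezing.
(e) Entailed — 'stir' is an activity; 'was stirring' entails that some stirring happened, so 'stirred' holds.

(a), (d), (e)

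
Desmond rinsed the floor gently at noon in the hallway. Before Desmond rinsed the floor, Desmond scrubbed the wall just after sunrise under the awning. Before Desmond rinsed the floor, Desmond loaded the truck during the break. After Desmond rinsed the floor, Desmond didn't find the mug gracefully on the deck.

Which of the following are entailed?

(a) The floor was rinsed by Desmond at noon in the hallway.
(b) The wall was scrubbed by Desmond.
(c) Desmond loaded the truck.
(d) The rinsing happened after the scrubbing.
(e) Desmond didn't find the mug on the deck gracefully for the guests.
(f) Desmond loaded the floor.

(a), (b), (c), (d), (e)

(a) Entailed — dropping 'gently' leaves a sub-description the original still satisfies.
(b) Entailed — every conjunct here is already in the original scrubbing event.
(c) Entailed — dropping 'during the break' leaves a sub-description the original still satisfies.
(d) Entailed — the narrative places the scrubbing before the rinsing.
(e) Entailed — under negation, adding a further restriction is entailed: if no such finding event occurred, none occurred for the guests either.
(f) Not entailed — Desmond loaded the truck, not the floor; the floor belongs to the rinsing event.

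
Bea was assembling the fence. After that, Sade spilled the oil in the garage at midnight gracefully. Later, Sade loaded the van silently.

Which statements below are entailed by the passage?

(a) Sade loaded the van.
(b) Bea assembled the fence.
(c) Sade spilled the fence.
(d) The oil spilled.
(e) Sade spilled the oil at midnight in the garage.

(a) Entailed — every conjunct here is already in the original loading event.
(b) Not entailed — 'was assembling' is progressive on an accomplishment; it does not entail the completed 'assembled'.
(c) Not entailed — Sade spilled the oil, not the fence; the fence belongs to the assembling event.
(d) Entailed — 'Sade spilled the oil' is causative; it entails the inchoative 'the oil spilled'.
(e) Entailed — the original entails any weakening of itself; this just drops 'gracefully'.

(a), (d), (e)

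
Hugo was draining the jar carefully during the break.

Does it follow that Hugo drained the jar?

'was draining' is progressive; for an accomplishment like 'drain the jar', it doesn't entail completion.

no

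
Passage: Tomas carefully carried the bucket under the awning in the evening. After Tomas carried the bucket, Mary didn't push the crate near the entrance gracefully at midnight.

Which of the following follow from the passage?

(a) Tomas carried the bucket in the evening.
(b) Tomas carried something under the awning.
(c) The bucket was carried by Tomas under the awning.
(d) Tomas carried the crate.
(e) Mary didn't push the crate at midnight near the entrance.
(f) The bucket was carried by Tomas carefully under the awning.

(a), (b), (c), (f)

(a) Entailed — this follows by dropping conjuncts from the carrying event's description.
(b) Entailed — dropping 'in the evening', 'carefully' and generalizing the patient leaves a sub-description the original still satisfies.
(c) Entailed — dropping 'in the evening', 'carefully' leaves a sub-description the original still satisfies.
(d) Not entailed — Tomas carried the bucket, not the crate; the crate belongs to the pushing event.
(e) Not entailed — dropping 'gracefully' under negation is not valid — the original leaves open that Mary pushed the crate some other way.
(f) Entailed — this follows by dropping conjuncts from the carrying event's description.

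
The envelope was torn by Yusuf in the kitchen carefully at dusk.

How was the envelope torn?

'carefully' marks the manner of the tearing event.

carefully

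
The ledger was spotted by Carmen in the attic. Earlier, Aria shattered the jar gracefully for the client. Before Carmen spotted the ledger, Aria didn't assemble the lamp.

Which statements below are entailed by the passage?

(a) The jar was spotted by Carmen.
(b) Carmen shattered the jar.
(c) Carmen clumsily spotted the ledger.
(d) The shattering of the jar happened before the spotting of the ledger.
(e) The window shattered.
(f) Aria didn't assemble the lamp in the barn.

(a) Not entailed — Carmen spotted the ledger, not the jar; the jar belongs to the shattering event.
(b) Not entailed — the passage has Aria shattering the jar, not Carmen.
(c) Not entailed — 'clumsily' adds information not in the original event.
(d) Entailed — the narrative places the shattering before the spotting.
(e) Not entailed — the jar is what shattered, not the window.
(f) Entailed — under negation, adding a further restriction is entailed: if no such assembling event occurred, none occurred in the barn either.

(d), (f)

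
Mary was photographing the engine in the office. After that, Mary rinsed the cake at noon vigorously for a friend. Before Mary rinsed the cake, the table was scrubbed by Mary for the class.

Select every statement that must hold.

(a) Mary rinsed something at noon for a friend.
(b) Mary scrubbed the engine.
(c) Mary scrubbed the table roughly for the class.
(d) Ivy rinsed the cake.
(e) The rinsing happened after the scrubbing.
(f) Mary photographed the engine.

(a) Entailed — the original entails any weakening of itself; this just drops 'vigorously' and generalizes the patient.
(b) Not entailed — Mary scrubbed the table, not the engine; the engine belongs to the photographing event.
(c) Not entailed — 'roughly' adds information not in the original event.
(d) Not entailed — the passage has Mary rinsing the cake, not Ivy.
(e) Entailed — the narrative places the scrubbing before the rinsing.
(f) Not entailed — 'was photographing' is progressive on an accomplishment; it does not entail the completed 'photographed'.

(a), (e)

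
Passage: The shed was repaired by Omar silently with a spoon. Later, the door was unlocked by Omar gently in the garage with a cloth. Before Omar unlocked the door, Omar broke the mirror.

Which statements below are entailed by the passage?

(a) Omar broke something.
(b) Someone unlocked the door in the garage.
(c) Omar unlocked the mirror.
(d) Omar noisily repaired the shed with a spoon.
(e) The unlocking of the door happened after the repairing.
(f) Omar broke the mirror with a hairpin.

(a) Entailed — every conjunct here is already in the original breaking event.
(b) Entailed — the original entails any weakening of itself; this just drops 'with a cloth', 'gently' and generalizes the agent.
(c) Not entailed — Omar unlocked the door, not the mirror; the mirror belongs to the breaking event.
(d) Not entailed — 'noisily' adds a manner not in (and inconsistent with) the original.
(e) Entailed — the narrative places the repairing before the unlocking.
(f) Not entailed — 'with a hairpin' adds information not in the original event.

(a), (b), (e)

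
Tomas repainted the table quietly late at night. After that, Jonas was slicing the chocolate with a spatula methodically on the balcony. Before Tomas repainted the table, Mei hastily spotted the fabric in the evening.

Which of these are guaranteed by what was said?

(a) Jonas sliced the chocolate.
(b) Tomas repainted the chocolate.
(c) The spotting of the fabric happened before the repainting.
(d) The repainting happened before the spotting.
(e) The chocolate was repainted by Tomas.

(a) Not entailed — 'was slicing' is progressive on an accomplishment; it does not entail the completed 'sliced'.
(b) Not entailed — Tomas repainted the table, not the chocolate; the chocolate belongs to the slicing event.
(c) Entailed — the narrative places the spotting before the repainting.
(d) Not entailed — the narrative places the spotting before the repainting, not after.
(e) Not entailed — Tomas repainted the table, not the chocolate; the chocolate belongs to the slicing event.

(c)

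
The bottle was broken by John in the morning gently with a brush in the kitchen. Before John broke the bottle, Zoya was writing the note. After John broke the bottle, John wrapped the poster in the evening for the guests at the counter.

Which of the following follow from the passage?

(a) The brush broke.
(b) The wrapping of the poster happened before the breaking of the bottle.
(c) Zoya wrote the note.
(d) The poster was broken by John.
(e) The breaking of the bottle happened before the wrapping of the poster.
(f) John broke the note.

(e)

(a) Not entailed — the bottle is what broke, not the brush.
(b) Not entailed — the narrative places the breaking before the wrapping, not after.
(c) Not entailed — 'was writing' is progressive on an accomplishment; it does not entail the completed 'wrote'.
(d) Not entailed — John broke the bottle, not the poster; the poster belongs to the wrapping event.
(e) Entailed — the narrative places the breaking before the wrapping.
(f) Not entailed — John broke the bottle, not the note; the note belongs to the writing event.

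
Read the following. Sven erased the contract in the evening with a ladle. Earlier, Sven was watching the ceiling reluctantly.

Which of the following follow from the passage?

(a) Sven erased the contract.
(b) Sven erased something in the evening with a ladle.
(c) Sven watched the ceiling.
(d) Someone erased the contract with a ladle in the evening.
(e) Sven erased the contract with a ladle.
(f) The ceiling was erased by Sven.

(a) Entailed — this follows by dropping conjuncts from the erasing event's description.
(b) Entailed — generalizing the patient leaves a sub-description the original still satisfies.
(c) Entailed — 'watch' is an activity; 'was watching' entails that some watching happened, so 'watched' holds.
(d) Entailed — every conjunct here is already in the original erasing event.
(e) Entailed — this follows by dropping conjuncts from the erasing event's description.
(f) Not entailed — Sven erased the contract, not the ceiling; the ceiling belongs to the watching event.

(a), (b), (c), (d), (e)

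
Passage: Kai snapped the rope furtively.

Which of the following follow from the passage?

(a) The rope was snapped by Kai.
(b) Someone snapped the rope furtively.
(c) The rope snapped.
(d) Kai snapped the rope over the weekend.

(a) Entailed — the original entails any weakening of itself; this just drops 'furtively'.
(b) Entailed — generalizing the agent leaves a sub-description the original still satisfies.
(c) Entailed — 'Kai snapped the rope' is causative; it entails the inchoative 'the rope snapped'.
(d) Not entailed — 'over the weekend' adds information not in the original event.

(a), (b), (c)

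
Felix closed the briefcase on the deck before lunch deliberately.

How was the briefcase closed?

deliberately

'deliberately' marks the manner of the closing event.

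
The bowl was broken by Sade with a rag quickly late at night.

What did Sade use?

'with a rag' marks the instrument of the breaking event.

a rag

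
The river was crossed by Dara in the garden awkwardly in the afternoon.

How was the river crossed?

awkwardly

'awkwardly' marks the manner of the crossing event.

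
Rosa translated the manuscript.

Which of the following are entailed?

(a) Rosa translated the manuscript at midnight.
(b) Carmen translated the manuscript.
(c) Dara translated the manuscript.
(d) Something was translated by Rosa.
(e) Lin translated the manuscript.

(a) Not entailed — 'at midnight' adds information not in the original event.
(b) Not entailed — the passage has Rosa translating the manuscript, not Carmen.
(c) Not entailed — the passage has Rosa translating the manuscript, not Dara.
(d) Entailed — every conjunct here is already in the original translating event.
(e) Not entailed — the passage has Rosa translating the manuscript, not Lin.

(d)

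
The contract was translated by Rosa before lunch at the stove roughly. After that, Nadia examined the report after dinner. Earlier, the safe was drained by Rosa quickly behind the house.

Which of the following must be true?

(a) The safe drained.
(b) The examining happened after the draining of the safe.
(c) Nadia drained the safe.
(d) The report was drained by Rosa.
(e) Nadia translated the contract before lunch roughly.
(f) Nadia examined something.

(a) Entailed — 'Rosa drained the safe' is causative; it entails the inchoative 'the safe drained'.
(b) Entailed — the narrative places the draining before the examining.
(c) Not entailed — the passage has Rosa draining the safe, not Nadia.
(d) Not entailed — Rosa drained the safe, not the report; the report belongs to the examining event.
(e) Not entailed — the passage has Rosa translating the contract, not Nadia.
(f) Entailed — the original entails any weakening of itself; this just drops 'after dinner' and generalizes the patient.

(a), (b), (f)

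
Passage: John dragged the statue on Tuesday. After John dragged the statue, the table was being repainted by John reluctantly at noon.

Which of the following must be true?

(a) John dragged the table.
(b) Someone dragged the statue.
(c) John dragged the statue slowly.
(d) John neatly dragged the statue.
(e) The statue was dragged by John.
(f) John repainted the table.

(a) Not entailed — John dragged the statue, not the table; the table belongs to the repainting event.
(b) Entailed — the original entails any weakening of itself; this just drops 'on Tuesday' and generalizes the agent.
(c) Not entailed — 'slowly' adds information not in the original event.
(d) Not entailed — 'neatly' adds information not in the original event.
(e) Entailed — the original entails any weakening of itself; this just drops 'on Tuesday'.
(f) Not entailed — 'was repainting' is progressive on an accomplishment; it does not entail the completed 'repainted'.

(b), (e)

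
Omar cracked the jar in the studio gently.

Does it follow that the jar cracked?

'Omar cracked the jar' is the causative; it entails the inchoative 'the jar cracked'.

yes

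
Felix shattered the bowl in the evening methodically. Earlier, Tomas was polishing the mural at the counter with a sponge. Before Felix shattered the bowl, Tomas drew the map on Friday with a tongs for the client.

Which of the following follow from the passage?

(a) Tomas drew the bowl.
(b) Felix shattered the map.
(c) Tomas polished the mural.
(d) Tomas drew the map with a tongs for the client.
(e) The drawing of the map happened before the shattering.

(a) Not entailed — Tomas drew the map, not the bowl; the bowl belongs to the shattering event.
(b) Not entailed — Felix shattered the bowl, not the map; the map belongs to the drawing event.
(c) Entailed — 'polish' is an activity; 'was polishing' entails that some polishing happened, so 'polished' holds.
(d) Entailed — every conjunct here is already in the original drawing event.
(e) Entailed — the narrative places the drawing before the shattering.

(c), (d), (e)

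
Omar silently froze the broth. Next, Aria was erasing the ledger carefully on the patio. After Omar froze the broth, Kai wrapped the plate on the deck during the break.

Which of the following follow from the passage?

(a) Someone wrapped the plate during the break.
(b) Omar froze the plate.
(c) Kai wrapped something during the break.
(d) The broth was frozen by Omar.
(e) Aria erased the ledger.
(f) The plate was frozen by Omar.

(a), (c), (d)

(a) Entailed — this follows by dropping conjuncts from the wrapping event's description.
(b) Not entailed — Omar froze the broth, not the plate; the plate belongs to the wrapping event.
(c) Entailed — dropping 'on the deck' and generalizing the patient leaves a sub-description the original still satisfies.
(d) Entailed — this follows by dropping conjuncts from the freezing event's description.
(e) Not entailed — 'was erasing' is progressive on an accomplishment; it does not entail the completed 'erased'.
(f) Not entailed — Omar froze the broth, not the plate; the plate belongs to the wrapping event.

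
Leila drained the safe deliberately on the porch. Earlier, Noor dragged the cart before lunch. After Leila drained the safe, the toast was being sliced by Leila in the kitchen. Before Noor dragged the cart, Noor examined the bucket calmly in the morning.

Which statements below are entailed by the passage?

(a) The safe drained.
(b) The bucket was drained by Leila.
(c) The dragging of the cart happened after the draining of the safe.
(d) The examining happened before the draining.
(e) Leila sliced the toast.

(a) Entailed — 'Leila drained the safe' is causative; it entails the inchoative 'the safe drained'.
(b) Not entailed — Leila drained the safe, not the bucket; the bucket belongs to the examining event.
(c) Not entailed — the narrative places the dragging before the draining, not after.
(d) Entailed — the narrative places the examining before the draining.
(e) Not entailed — 'was slicing' is progressive on an accomplishment; it does not entail the completed 'sliced'.

(a), (d)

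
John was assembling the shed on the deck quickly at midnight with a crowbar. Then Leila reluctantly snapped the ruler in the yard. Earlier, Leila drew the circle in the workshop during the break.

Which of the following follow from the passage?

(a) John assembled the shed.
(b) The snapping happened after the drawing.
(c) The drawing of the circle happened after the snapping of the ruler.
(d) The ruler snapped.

(b), (d)

(a) Not entailed — 'was assembling' is progressive on an accomplishment; it does not entail the completed 'assembled'.
(b) Entailed — the narrative places the drawing before the snapping.
(c) Not entailed — the narrative places the drawing before the snapping, not after.
(d) Entailed — 'Leila snapped the ruler' is causative; it entails the inchoative 'the ruler snapped'.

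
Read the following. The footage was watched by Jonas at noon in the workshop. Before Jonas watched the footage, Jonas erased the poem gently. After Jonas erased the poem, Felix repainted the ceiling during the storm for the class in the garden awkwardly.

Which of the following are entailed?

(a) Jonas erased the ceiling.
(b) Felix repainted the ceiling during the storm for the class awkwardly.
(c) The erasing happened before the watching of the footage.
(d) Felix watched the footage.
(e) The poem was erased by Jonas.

(b), (c), (e)

(a) Not entailed — Jonas erased the poem, not the ceiling; the ceiling belongs to the repainting event.
(b) Entailed — this follows by dropping conjuncts from the repainting event's description.
(c) Entailed — the narrative places the erasing before the watching.
(d) Not entailed — the passage has Jonas watching the footage, not Felix.
(e) Entailed — dropping 'gently' leaves a sub-description the original still satisfies.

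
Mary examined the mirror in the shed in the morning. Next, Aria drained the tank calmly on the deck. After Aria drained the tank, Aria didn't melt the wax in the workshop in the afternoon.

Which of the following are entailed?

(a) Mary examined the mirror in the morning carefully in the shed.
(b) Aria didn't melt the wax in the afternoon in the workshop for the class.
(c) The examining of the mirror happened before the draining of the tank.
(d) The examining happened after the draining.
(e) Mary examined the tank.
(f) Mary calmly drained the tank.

(a) Not entailed — 'carefully' adds information not in the original event.
(b) Entailed — under negation, adding a further restriction is entailed: if no such melting event occurred, none occurred for the class either.
(c) Entailed — the narrative places the examining before the draining.
(d) Not entailed — the narrative places the examining before the draining, not after.
(e) Not entailed — Mary examined the mirror, not the tank; the tank belongs to the draining event.
(f) Not entailed — the passage has Aria draining the tank, not Mary.

(b), (c)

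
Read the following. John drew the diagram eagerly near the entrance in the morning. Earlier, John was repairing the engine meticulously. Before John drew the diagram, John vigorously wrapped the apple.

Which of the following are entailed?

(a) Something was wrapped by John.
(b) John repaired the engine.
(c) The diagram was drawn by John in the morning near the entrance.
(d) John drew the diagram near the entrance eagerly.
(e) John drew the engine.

(a) Entailed — dropping 'vigorously' and generalizing the patient leaves a sub-description the original still satisfies.
(b) Not entailed — 'was repairing' is progressive on an accomplishment; it does not entail the completed 'repaired'.
(c) Entailed — this follows by dropping conjuncts from the drawing event's description.
(d) Entailed — this follows by dropping conjuncts from the drawing event's description.
(e) Not entailed — John drew the diagram, not the engine; the engine belongs to the repairing event.

(a), (c), (d)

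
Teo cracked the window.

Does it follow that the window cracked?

yes

'Teo cracked the window' is the causative; it entails the inchoative 'the window cracked'.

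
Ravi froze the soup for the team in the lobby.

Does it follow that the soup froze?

yes

'Ravi froze the soup' is the causative; it entails the inchoative 'the soup froze'.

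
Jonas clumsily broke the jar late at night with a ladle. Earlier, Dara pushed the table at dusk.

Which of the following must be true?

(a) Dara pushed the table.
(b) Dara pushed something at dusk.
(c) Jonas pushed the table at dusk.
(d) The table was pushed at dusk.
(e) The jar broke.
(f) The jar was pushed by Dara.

(a), (b), (d), (e)

(a) Entailed — dropping 'at dusk' leaves a sub-description the original still satisfies.
(b) Entailed — this follows by dropping conjuncts from the pushing event's description.
(c) Not entailed — the passage has Dara pushing the table, not Jonas.
(d) Entailed — the original entails any weakening of itself; this just generalizes the agent.
(e) Entailed — 'Jonas broke the jar' is causative; it entails the inchoative 'the jar broke'.
(f) Not entailed — Dara pushed the table, not the jar; the jar belongs to the breaking event.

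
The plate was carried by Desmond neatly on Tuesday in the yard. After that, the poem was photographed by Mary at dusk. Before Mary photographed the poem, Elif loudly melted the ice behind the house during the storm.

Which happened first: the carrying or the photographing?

the carrying

The connectives place the carrying before the photographing.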